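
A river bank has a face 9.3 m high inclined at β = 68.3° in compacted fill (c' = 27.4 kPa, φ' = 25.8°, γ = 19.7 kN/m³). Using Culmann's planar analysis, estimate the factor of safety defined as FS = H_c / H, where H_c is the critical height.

H_c = (4c'/γ) · sinβ cosφ' / [1 − cos(β − φ')]
    = (4·27.4/19.7) · sin68.3°·cos25.8° / [1 − cos42.5°]
    = 5.563 · 0.8365 / 0.2627 = 17.71 m
FS = H_c / H = 17.71 / 9.3 = 1.905

FS = 1.90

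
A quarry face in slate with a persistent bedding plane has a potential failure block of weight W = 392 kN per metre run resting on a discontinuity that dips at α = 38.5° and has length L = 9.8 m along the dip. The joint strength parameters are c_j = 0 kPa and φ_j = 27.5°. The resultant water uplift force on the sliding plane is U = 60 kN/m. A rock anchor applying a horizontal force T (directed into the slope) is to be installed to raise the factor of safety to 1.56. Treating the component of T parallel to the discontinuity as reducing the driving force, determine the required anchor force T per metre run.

T = 163 kN/m

Resolving forces along and normal to the sliding plane, with the horizontal anchor force T adding T·sinα to the effective normal force and T·cosα acting up the plane against the driving force:
FS = [c_jL + (W cosα − U + T sinα) tanφ_j] / [W sinα − T cosα]
Without the anchor: N' = 246.8 kN/m, driving T_d = 244.0 kN/m, resisting R = 0·9.8 + 246.8·tan27.5° = 128.5 kN/m, FS = 0.53.
Setting FS = 1.56 and solving for T:
1.56·(244.0 − T cos38.5°) = 128.5 + T sin38.5°·tan27.5°
T·(sin38.5°·tan27.5° + 1.56·cos38.5°) = 1.56·244.0 − 128.5
T·(0.6225·0.5206 + 1.56·0.7826) = 380.7 − 128.5 = 252.2
T·1.5449 = 252.2
T = 163.3 kN/m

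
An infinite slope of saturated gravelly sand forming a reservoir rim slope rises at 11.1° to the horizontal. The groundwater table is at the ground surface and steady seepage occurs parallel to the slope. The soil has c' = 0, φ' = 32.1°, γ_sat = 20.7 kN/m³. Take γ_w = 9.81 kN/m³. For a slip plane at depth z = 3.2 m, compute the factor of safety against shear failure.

FS = 1.68

With seepage parallel to the slope and the water table at the surface, the effective normal stress on the slip plane uses the buoyant unit weight γ' = γ_sat − γ_w while the driving shear stress uses γ_sat:
FS = [c' + γ' z cos²β tanφ'] / [γ_sat z sinβ cosβ]
(For c' = 0 this reduces to FS = (γ'/γ_sat)·tanφ'/tanβ.)
γ' = 20.7 − 9.81 = 10.89 kN/m³
Numerator = 0.0 + 10.89·3.2·cos²11.1°·tan32.1° = 0.0 + 10.89·3.2·0.9629·0.6273 = 21.050 kPa
Denominator = 20.7·3.2·sin11.1°·cos11.1° = 20.7·3.2·0.1925·0.9813 = 12.514 kPa
FS = 21.050 / 12.514 = 1.682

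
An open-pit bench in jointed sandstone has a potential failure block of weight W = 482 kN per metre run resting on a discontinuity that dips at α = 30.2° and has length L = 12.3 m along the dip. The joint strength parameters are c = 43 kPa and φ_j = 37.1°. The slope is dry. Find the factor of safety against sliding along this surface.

FS = 3.48

Resolving the block weight along and normal to the plane and applying the Mohr–Coulomb strength on the joint:
N' = W cosα = 482·cos30.2° = 416.6 kN/m
Driving force T = W sinα = 482·sin30.2° = 242.5 kN/m
Resisting force R = c·L + N'·tanφ_j = 43·12.3 + 416.6·tan37.1° = 528.9 + 315.1 = 844.0 kN/m
FS = R / T = 844.0 / 242.5 = 3.481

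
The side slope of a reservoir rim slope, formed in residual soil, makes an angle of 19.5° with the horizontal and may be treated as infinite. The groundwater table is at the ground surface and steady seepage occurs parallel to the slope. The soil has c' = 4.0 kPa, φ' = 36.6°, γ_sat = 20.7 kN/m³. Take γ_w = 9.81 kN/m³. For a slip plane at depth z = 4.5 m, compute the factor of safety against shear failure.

With seepage parallel to the slope and the water table at the surface, the effective normal stress on the slip plane uses the buoyant unit weight γ' = γ_sat − γ_w while the driving shear stress uses γ_sat:
FS = [c' + γ' z cos²β tanφ'] / [γ_sat z sinβ cosβ]
γ' = 20.7 − 9.81 = 10.89 kN/m³
Numerator = 4.0 + 10.89·4.5·cos²19.5°·tan36.6° = 4.0 + 10.89·4.5·0.8886·0.7427 = 36.339 kPa
Denominator = 20.7·4.5·sin19.5°·cos19.5° = 20.7·4.5·0.3338·0.9426 = 29.311 kPa
FS = 36.339 / 29.311 = 1.240

FS = 1.24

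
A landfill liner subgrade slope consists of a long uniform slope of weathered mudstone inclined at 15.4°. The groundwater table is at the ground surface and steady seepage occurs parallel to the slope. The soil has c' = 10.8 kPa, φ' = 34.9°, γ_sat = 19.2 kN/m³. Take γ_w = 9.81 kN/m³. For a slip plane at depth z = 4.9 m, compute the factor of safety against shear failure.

FS = 1.69

With seepage parallel to the slope and the water table at the surface, the effective normal stress on the slip plane uses the buoyant unit weight γ' = γ_sat − γ_w while the driving shear stress uses γ_sat:
FS = [c' + γ' z cos²β tanφ'] / [γ_sat z sinβ cosβ]
γ' = 19.2 − 9.81 = 9.39 kN/m³
Numerator = 10.8 + 9.39·4.9·cos²15.4°·tan34.9° = 10.8 + 9.39·4.9·0.9295·0.6976 = 40.634 kPa
Denominator = 19.2·4.9·sin15.4°·cos15.4° = 19.2·4.9·0.2656·0.9641 = 24.086 kPa
FS = 40.634 / 24.086 = 1.687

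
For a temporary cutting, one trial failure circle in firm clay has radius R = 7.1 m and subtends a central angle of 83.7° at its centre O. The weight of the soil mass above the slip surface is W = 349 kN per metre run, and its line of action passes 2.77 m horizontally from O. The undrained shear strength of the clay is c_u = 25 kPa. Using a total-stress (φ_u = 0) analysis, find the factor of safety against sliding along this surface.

Taking moments about the centre O, the resisting moment is provided by the undrained shear strength acting along the arc:
Arc length L_a = R·θ = 7.1·(83.7°·π/180) = 7.1·1.4608 = 10.37 m
M_R = c_u·L_a·R = 25·10.37·7.1 = 1841.0 kN·m/m
M_D = W·d = 349·2.77 = 966.7 kN·m/m
FS = M_R / M_D = 1841.0 / 966.7 = 1.904

FS = 1.90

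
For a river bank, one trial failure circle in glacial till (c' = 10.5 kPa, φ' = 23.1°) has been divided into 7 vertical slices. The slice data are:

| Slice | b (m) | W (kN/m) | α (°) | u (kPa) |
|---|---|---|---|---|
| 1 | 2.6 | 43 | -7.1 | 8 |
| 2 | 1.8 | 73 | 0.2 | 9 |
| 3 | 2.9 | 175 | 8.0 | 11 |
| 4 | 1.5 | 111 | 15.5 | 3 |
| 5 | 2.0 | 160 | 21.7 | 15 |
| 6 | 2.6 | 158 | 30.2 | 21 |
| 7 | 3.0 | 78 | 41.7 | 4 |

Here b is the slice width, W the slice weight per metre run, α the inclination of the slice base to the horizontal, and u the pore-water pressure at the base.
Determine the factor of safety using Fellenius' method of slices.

Ordinary method of slices: FS = Σ[c'·Δl_i + (W_i cosα_i − u_i·Δl_i)·tanφ'] / Σ W_i sinα_i, with Δl_i = b_i / cosα_i.
Slice 1: Δl = 2.6/cos(-7.1°) = 2.620 m; N'_1 = 43·cos(-7.1°) − 8·2.620 = 21.7; c'Δl = 27.51; W sinα = -5.3
Slice 2: Δl = 1.8/cos0.2° = 1.800 m; N'_2 = 73·cos0.2° − 9·1.800 = 56.8; c'Δl = 18.90; W sinα = 0.3
Slice 3: Δl = 2.9/cos8.0° = 2.928 m; N'_3 = 175·cos8.0° − 11·2.928 = 141.1; c'Δl = 30.75; W sinα = 24.4
Slice 4: Δl = 1.5/cos15.5° = 1.557 m; N'_4 = 111·cos15.5° − 3·1.557 = 102.3; c'Δl = 16.34; W sinα = 29.7
Slice 5: Δl = 2.0/cos21.7° = 2.153 m; N'_5 = 160·cos21.7° − 15·2.153 = 116.4; c'Δl = 22.60; W sinα = 59.2
Slice 6: Δl = 2.6/cos30.2° = 3.008 m; N'_6 = 158·cos30.2° − 21·3.008 = 73.4; c'Δl = 31.59; W sinα = 79.5
Slice 7: Δl = 3.0/cos41.7° = 4.018 m; N'_7 = 78·cos41.7° − 4·4.018 = 42.2; c'Δl = 42.19; W sinα = 51.9
Σc'Δl = 189.9 kN/m; ΣN' = 553.8 kN/m; ΣW sinα = 239.5 kN/m
Resisting = 189.9 + 553.8·tan23.1° = 189.9 + 236.2 = 426.1 kN/m
FS = 426.1 / 239.5 = 1.779

FS = 1.78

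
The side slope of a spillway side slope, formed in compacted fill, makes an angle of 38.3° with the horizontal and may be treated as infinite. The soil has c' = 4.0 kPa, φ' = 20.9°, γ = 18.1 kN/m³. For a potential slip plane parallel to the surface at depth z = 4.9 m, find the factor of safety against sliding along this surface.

For an infinite slope with a slip plane parallel to the surface (no pore pressure): FS = [c' + γz cos²β tanφ'] / [γz sinβ cosβ].
γz = 18.1·4.9 = 88.69 kN/m²
Numerator = 4.0 + 88.69·cos²38.3°·tan20.9° = 4.0 + 88.69·0.6159·0.3819 = 24.858 kPa
Denominator = 88.69·sin38.3°·cos38.3° = 88.69·0.6198·0.7848 = 43.138 kPa
FS = 24.858 / 43.138 = 0.576

FS = 0.58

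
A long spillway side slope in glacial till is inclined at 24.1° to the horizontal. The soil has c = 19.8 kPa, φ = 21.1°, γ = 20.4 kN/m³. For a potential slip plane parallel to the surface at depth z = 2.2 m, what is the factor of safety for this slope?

FS = 2.05

For an infinite slope with a slip plane parallel to the surface (no pore pressure): FS = [c + γz cos²β tanφ] / [γz sinβ cosβ].
γz = 20.4·2.2 = 44.88 kN/m²
Numerator = 19.8 + 44.88·cos²24.1°·tan21.1° = 19.8 + 44.88·0.8333·0.3859 = 34.230 kPa
Denominator = 44.88·sin24.1°·cos24.1° = 44.88·0.4083·0.9128 = 16.728 kPa
FS = 34.230 / 16.728 = 2.046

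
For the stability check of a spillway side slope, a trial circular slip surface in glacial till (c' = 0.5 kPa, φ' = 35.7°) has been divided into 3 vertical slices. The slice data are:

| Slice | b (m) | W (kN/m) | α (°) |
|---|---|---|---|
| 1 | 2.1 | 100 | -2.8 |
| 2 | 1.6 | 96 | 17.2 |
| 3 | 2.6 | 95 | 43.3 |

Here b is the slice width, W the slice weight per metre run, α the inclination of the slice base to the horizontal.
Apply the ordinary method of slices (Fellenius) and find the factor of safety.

Ordinary method of slices: FS = Σ[c'·Δl_i + (W_i cosα_i)·tanφ'] / Σ W_i sinα_i, with Δl_i = b_i / cosα_i.
Slice 1: Δl = 2.1/cos(-2.8°) = 2.103 m; N'_1 = 100·cos(-2.8°) = 99.9; c'Δl = 1.05; W sinα = -4.9
Slice 2: Δl = 1.6/cos17.2° = 1.675 m; N'_2 = 96·cos17.2° = 91.7; c'Δl = 0.84; W sinα = 28.4
Slice 3: Δl = 2.6/cos43.3° = 3.573 m; N'_3 = 95·cos43.3° = 69.1; c'Δl = 1.79; W sinα = 65.2
Σc'Δl = 3.7 kN/m; ΣN' = 260.7 kN/m; ΣW sinα = 88.7 kN/m
Resisting = 3.7 + 260.7·tan35.7° = 3.7 + 187.4 = 191.0 kN/m
FS = 191.0 / 88.7 = 2.155

FS = 2.15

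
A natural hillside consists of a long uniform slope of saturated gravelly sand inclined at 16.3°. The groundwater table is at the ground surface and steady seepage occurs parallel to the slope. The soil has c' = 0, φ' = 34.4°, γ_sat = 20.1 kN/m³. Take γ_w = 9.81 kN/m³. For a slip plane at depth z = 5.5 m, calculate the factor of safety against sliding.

With seepage parallel to the slope and the water table at the surface, the effective normal stress on the slip plane uses the buoyant unit weight γ' = γ_sat − γ_w while the driving shear stress uses γ_sat:
FS = [c' + γ' z cos²β tanφ'] / [γ_sat z sinβ cosβ]
(For c' = 0 this reduces to FS = (γ'/γ_sat)·tanφ'/tanβ.)
γ' = 20.1 − 9.81 = 10.29 kN/m³
Numerator = 0.0 + 10.29·5.5·cos²16.3°·tan34.4° = 0.0 + 10.29·5.5·0.9212·0.6847 = 35.699 kPa
Denominator = 20.1·5.5·sin16.3°·cos16.3° = 20.1·5.5·0.2807·0.9598 = 29.781 kPa
FS = 35.699 / 29.781 = 1.199

FS = 1.20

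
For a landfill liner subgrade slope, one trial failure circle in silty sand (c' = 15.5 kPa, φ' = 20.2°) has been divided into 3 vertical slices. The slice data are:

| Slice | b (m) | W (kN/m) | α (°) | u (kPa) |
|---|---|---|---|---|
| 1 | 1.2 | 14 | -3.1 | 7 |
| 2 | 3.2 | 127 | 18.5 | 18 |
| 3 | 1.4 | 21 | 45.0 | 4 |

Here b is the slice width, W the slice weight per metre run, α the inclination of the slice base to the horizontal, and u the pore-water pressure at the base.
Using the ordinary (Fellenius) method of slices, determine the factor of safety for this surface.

Ordinary method of slices: FS = Σ[c'·Δl_i + (W_i cosα_i − u_i·Δl_i)·tanφ'] / Σ W_i sinα_i, with Δl_i = b_i / cosα_i.
Slice 1: Δl = 1.2/cos(-3.1°) = 1.202 m; N'_1 = 14·cos(-3.1°) − 7·1.202 = 5.6; c'Δl = 18.63; W sinα = -0.8
Slice 2: Δl = 3.2/cos18.5° = 3.374 m; N'_2 = 127·cos18.5° − 18·3.374 = 59.7; c'Δl = 52.30; W sinα = 40.3
Slice 3: Δl = 1.4/cos45.0° = 1.980 m; N'_3 = 21·cos45.0° − 4·1.980 = 6.9; c'Δl = 30.69; W sinα = 14.8
Σc'Δl = 101.6 kN/m; ΣN' = 72.2 kN/m; ΣW sinα = 54.4 kN/m
Resisting = 101.6 + 72.2·tan20.2° = 101.6 + 26.6 = 128.2 kN/m
FS = 128.2 / 54.4 = 2.357

FS = 2.36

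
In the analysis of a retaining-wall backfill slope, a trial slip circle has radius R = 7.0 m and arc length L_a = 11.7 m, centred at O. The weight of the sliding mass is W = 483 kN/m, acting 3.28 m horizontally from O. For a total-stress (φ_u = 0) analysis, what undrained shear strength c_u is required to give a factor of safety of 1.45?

FS = c_u·L_a·R / (W·d), so c_u = FS·W·d / (L_a·R).
c_u = 1.45·483·3.28 / (11.70·7.0) = 2297.1 / 81.90 = 28.05 kPa

c_u = 28.0 kPa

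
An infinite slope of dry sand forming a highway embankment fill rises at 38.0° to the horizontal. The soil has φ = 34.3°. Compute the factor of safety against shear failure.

FS = 0.87

For a dry cohesionless infinite slope the factor of safety is FS = tanφ / tanβ.
FS = tan34.3° / tan38.0° = 0.6822 / 0.7813 = 0.873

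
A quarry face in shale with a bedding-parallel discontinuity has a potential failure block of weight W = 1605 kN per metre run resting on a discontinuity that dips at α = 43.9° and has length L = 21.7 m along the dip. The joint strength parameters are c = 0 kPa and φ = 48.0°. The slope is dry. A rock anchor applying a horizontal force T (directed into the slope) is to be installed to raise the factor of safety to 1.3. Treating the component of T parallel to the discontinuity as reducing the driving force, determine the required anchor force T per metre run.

T = 95 kN/m

Resolving forces along and normal to the sliding plane, with the horizontal anchor force T adding T·sinα to the effective normal force and T·cosα acting up the plane against the driving force:
FS = [cL + (W cosα + T sinα) tanφ] / [W sinα − T cosα]
Without the anchor: N' = 1156.5 kN/m, driving T_d = 1112.9 kN/m, resisting R = 0·21.7 + 1156.5·tan48.0° = 1284.4 kN/m, FS = 1.15.
Setting FS = 1.3 and solving for T:
1.3·(1112.9 − T cos43.9°) = 1284.4 + T sin43.9°·tan48.0°
T·(sin43.9°·tan48.0° + 1.3·cos43.9°) = 1.3·1112.9 − 1284.4
T·(0.6934·1.1106 + 1.3·0.7206) = 1446.8 − 1284.4 = 162.4
T·1.7068 = 162.4
T = 95.1 kN/m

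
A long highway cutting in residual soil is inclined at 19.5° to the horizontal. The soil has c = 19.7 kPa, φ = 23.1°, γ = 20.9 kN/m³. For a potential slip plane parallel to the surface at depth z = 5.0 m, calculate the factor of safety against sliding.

FS = 1.80

For an infinite slope with a slip plane parallel to the surface (no pore pressure): FS = [c + γz cos²β tanφ] / [γz sinβ cosβ].
γz = 20.9·5.0 = 104.50 kN/m²
Numerator = 19.7 + 104.50·cos²19.5°·tan23.1° = 19.7 + 104.50·0.8886·0.4265 = 59.306 kPa
Denominator = 104.50·sin19.5°·cos19.5° = 104.50·0.3338·0.9426 = 32.882 kPa
FS = 59.306 / 32.882 = 1.804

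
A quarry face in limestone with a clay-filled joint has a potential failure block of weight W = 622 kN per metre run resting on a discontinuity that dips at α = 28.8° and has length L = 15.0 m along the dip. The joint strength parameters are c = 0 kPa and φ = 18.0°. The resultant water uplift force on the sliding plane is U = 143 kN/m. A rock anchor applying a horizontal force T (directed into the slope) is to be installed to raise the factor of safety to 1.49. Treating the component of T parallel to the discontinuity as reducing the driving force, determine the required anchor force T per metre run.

Resolving forces along and normal to the sliding plane, with the horizontal anchor force T adding T·sinα to the effective normal force and T·cosα acting up the plane against the driving force:
FS = [cL + (W cosα − U + T sinα) tanφ] / [W sinα − T cosα]
Without the anchor: N' = 402.1 kN/m, driving T_d = 299.7 kN/m, resisting R = 0·15.0 + 402.1·tan18.0° = 130.6 kN/m, FS = 0.44.
Setting FS = 1.49 and solving for T:
1.49·(299.7 − T cos28.8°) = 130.6 + T sin28.8°·tan18.0°
T·(sin28.8°·tan18.0° + 1.49·cos28.8°) = 1.49·299.7 − 130.6
T·(0.4818·0.3249 + 1.49·0.8763) = 446.5 − 130.6 = 315.8
T·1.4622 = 315.8
T = 216.0 kN/m

T = 216 kN/m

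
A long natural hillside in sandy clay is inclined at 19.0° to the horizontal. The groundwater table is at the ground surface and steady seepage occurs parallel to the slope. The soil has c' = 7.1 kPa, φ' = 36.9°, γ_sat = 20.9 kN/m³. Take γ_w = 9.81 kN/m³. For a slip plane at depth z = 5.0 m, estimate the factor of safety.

FS = 1.38

With seepage parallel to the slope and the water table at the surface, the effective normal stress on the slip plane uses the buoyant unit weight γ' = γ_sat − γ_w while the driving shear stress uses γ_sat:
FS = [c' + γ' z cos²β tanφ'] / [γ_sat z sinβ cosβ]
γ' = 20.9 − 9.81 = 11.09 kN/m³
Numerator = 7.1 + 11.09·5.0·cos²19.0°·tan36.9° = 7.1 + 11.09·5.0·0.8940·0.7508 = 44.320 kPa
Denominator = 20.9·5.0·sin19.0°·cos19.0° = 20.9·5.0·0.3256·0.9455 = 32.168 kPa
FS = 44.320 / 32.168 = 1.378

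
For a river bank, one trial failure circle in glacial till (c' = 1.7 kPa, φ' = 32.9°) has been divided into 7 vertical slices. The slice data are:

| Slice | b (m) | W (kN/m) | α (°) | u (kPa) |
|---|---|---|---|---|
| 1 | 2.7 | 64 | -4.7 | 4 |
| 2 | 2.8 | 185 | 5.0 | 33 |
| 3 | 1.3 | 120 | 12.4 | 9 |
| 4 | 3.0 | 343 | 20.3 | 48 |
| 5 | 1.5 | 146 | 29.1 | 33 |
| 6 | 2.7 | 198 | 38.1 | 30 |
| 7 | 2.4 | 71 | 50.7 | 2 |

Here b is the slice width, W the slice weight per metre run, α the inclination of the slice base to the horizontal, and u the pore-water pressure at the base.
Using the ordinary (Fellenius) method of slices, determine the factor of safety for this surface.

Ordinary method of slices: FS = Σ[c'·Δl_i + (W_i cosα_i − u_i·Δl_i)·tanφ'] / Σ W_i sinα_i, with Δl_i = b_i / cosα_i.
Slice 1: Δl = 2.7/cos(-4.7°) = 2.709 m; N'_1 = 64·cos(-4.7°) − 4·2.709 = 52.9; c'Δl = 4.61; W sinα = -5.2
Slice 2: Δl = 2.8/cos5.0° = 2.811 m; N'_2 = 185·cos5.0° − 33·2.811 = 91.5; c'Δl = 4.78; W sinα = 16.1
Slice 3: Δl = 1.3/cos12.4° = 1.331 m; N'_3 = 120·cos12.4° − 9·1.331 = 105.2; c'Δl = 2.26; W sinα = 25.8
Slice 4: Δl = 3.0/cos20.3° = 3.199 m; N'_4 = 343·cos20.3° − 48·3.199 = 168.2; c'Δl = 5.44; W sinα = 119.0
Slice 5: Δl = 1.5/cos29.1° = 1.717 m; N'_5 = 146·cos29.1° − 33·1.717 = 70.9; c'Δl = 2.92; W sinα = 71.0
Slice 6: Δl = 2.7/cos38.1° = 3.431 m; N'_6 = 198·cos38.1° − 30·3.431 = 52.9; c'Δl = 5.83; W sinα = 122.2
Slice 7: Δl = 2.4/cos50.7° = 3.789 m; N'_7 = 71·cos50.7° − 2·3.789 = 37.4; c'Δl = 6.44; W sinα = 54.9
Σc'Δl = 32.3 kN/m; ΣN' = 579.1 kN/m; ΣW sinα = 403.8 kN/m
Resisting = 32.3 + 579.1·tan32.9° = 32.3 + 374.6 = 406.9 kN/m
FS = 406.9 / 403.8 = 1.008

FS = 1.01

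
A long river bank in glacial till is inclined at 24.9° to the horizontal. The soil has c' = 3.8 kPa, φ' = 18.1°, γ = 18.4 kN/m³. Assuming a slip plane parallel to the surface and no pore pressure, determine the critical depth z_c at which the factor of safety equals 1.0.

z_c = 1.83 m

Setting FS = 1.00 in FS = [c' + γz cos²β tanφ'] / [γz sinβ cosβ] and solving for z:
z = c' / [γ cosβ (FS·sinβ − cosβ·tanφ')]
  = 3.8 / [18.4·cos24.9°·(1.00·sin24.9° − cos24.9°·tan18.1°)]
  = 3.8 / [18.4·0.9070·(1.00·0.4210 − 0.9070·0.3269)]
  = 3.8 / 2.0790 = 1.828 m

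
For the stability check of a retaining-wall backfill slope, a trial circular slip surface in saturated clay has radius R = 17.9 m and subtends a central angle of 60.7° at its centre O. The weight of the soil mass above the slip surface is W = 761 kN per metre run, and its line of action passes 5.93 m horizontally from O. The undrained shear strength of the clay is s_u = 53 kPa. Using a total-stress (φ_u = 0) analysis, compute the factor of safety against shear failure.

Taking moments about the centre O, the resisting moment is provided by the undrained shear strength acting along the arc:
Arc length L_a = R·θ = 17.9·(60.7°·π/180) = 17.9·1.0594 = 18.96 m
M_R = s_u·L_a·R = 53·18.96·17.9 = 17990.7 kN·m/m
M_D = W·d = 761·5.93 = 4512.7 kN·m/m
FS = M_R / M_D = 17990.7 / 4512.7 = 3.987

FS = 3.99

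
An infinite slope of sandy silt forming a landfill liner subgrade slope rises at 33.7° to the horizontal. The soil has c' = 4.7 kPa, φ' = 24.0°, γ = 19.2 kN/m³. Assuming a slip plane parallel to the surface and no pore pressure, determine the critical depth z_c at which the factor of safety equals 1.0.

Setting FS = 1.00 in FS = [c' + γz cos²β tanφ'] / [γz sinβ cosβ] and solving for z:
z = c' / [γ cosβ (FS·sinβ − cosβ·tanφ')]
  = 4.7 / [19.2·cos33.7°·(1.00·sin33.7° − cos33.7°·tan24.0°)]
  = 4.7 / [19.2·0.8320·(1.00·0.5548 − 0.8320·0.4452)]
  = 4.7 / 2.9461 = 1.595 m

z_c = 1.60 m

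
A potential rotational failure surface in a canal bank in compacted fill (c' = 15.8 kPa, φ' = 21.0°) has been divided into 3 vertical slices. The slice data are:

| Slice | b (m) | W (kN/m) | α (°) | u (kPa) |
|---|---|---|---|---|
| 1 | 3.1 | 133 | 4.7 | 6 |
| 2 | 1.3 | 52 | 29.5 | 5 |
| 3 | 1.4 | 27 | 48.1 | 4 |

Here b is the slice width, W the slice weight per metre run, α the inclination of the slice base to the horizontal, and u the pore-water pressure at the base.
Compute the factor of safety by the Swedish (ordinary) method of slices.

FS = 2.96

Ordinary method of slices: FS = Σ[c'·Δl_i + (W_i cosα_i − u_i·Δl_i)·tanφ'] / Σ W_i sinα_i, with Δl_i = b_i / cosα_i.
Slice 1: Δl = 3.1/cos4.7° = 3.110 m; N'_1 = 133·cos4.7° − 6·3.110 = 113.9; c'Δl = 49.15; W sinα = 10.9
Slice 2: Δl = 1.3/cos29.5° = 1.494 m; N'_2 = 52·cos29.5° − 5·1.494 = 37.8; c'Δl = 23.60; W sinα = 25.6
Slice 3: Δl = 1.4/cos48.1° = 2.096 m; N'_3 = 27·cos48.1° − 4·2.096 = 9.6; c'Δl = 33.12; W sinα = 20.1
Σc'Δl = 105.9 kN/m; ΣN' = 161.3 kN/m; ΣW sinα = 56.6 kN/m
Resisting = 105.9 + 161.3·tan21.0° = 105.9 + 61.9 = 167.8 kN/m
FS = 167.8 / 56.6 = 2.965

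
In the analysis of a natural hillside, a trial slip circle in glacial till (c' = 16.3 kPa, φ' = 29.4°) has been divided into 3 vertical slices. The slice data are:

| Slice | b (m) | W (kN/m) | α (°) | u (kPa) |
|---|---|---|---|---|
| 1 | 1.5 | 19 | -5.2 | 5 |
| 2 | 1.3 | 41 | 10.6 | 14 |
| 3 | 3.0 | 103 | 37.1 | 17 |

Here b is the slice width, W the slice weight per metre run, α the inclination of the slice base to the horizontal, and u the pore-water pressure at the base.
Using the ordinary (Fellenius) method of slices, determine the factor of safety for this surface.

FS = 2.01

Ordinary method of slices: FS = Σ[c'·Δl_i + (W_i cosα_i − u_i·Δl_i)·tanφ'] / Σ W_i sinα_i, with Δl_i = b_i / cosα_i.
Slice 1: Δl = 1.5/cos(-5.2°) = 1.506 m; N'_1 = 19·cos(-5.2°) − 5·1.506 = 11.4; c'Δl = 24.55; W sinα = -1.7
Slice 2: Δl = 1.3/cos10.6° = 1.323 m; N'_2 = 41·cos10.6° − 14·1.323 = 21.8; c'Δl = 21.56; W sinα = 7.5
Slice 3: Δl = 3.0/cos37.1° = 3.761 m; N'_3 = 103·cos37.1° − 17·3.761 = 18.2; c'Δl = 61.31; W sinα = 62.1
Σc'Δl = 107.4 kN/m; ΣN' = 51.4 kN/m; ΣW sinα = 68.0 kN/m
Resisting = 107.4 + 51.4·tan29.4° = 107.4 + 29.0 = 136.4 kN/m
FS = 136.4 / 68.0 = 2.007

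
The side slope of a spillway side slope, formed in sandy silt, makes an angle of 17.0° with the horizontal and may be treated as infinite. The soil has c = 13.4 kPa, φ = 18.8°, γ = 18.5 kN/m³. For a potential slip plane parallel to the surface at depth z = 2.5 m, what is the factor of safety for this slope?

For an infinite slope with a slip plane parallel to the surface (no pore pressure): FS = [c + γz cos²β tanφ] / [γz sinβ cosβ].
γz = 18.5·2.5 = 46.25 kN/m²
Numerator = 13.4 + 46.25·cos²17.0°·tan18.8° = 13.4 + 46.25·0.9145·0.3404 = 27.799 kPa
Denominator = 46.25·sin17.0°·cos17.0° = 46.25·0.2924·0.9563 = 12.931 kPa
FS = 27.799 / 12.931 = 2.150

FS = 2.15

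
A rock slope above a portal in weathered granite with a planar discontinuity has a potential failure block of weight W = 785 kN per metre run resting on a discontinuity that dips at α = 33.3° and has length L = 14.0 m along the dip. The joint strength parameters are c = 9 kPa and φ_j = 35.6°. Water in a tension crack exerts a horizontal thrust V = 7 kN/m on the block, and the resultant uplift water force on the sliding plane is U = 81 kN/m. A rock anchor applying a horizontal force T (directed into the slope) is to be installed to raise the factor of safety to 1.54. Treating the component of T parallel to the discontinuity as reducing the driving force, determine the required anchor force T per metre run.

Resolving forces along and normal to the sliding plane, with the horizontal anchor force T adding T·sinα to the effective normal force and T·cosα acting up the plane against the driving force:
FS = [cL + (W cosα − U − V sinα + T sinα) tanφ_j] / [W sinα + V cosα − T cosα]
Without the anchor: N' = 571.3 kN/m, driving T_d = 436.8 kN/m, resisting R = 9·14.0 + 571.3·tan35.6° = 535.0 kN/m, FS = 1.22.
Setting FS = 1.54 and solving for T:
1.54·(436.8 − T cos33.3°) = 535.0 + T sin33.3°·tan35.6°
T·(sin33.3°·tan35.6° + 1.54·cos33.3°) = 1.54·436.8 − 535.0
T·(0.5490·0.7159 + 1.54·0.8358) = 672.7 − 535.0 = 137.7
T·1.6802 = 137.7
T = 82.0 kN/m

T = 82 kN/m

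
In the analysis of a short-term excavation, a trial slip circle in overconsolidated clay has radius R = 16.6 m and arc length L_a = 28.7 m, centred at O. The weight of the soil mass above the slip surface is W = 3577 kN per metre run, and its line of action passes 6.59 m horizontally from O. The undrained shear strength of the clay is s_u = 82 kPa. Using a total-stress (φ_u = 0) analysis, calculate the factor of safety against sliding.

FS = 1.66

Taking moments about the centre O, the resisting moment is provided by the undrained shear strength acting along the arc:
M_R = s_u·L_a·R = 82·28.70·16.6 = 39066.4 kN·m/m
M_D = W·d = 3577·6.59 = 23572.4 kN·m/m
FS = M_R / M_D = 39066.4 / 23572.4 = 1.657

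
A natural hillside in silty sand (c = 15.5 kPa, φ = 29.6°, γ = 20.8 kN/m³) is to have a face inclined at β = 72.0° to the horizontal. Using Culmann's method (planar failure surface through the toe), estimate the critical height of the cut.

Culmann's analysis gives the critical failure plane at α_cr = (β + φ)/2 = (72.0 + 29.6)/2 = 50.8°, and the critical height
H_c = (4c/γ) · sinβ cosφ / [1 − cos(β − φ)]
    = (4·15.5/20.8) · sin72.0°·cos29.6° / [1 − cos(42.4°)]
    = 2.981 · 0.9511·0.8695 / [1 − 0.7385]
    = 2.981 · 0.8269 / 0.2615
    = 9.42 m

H_c = 9.42 m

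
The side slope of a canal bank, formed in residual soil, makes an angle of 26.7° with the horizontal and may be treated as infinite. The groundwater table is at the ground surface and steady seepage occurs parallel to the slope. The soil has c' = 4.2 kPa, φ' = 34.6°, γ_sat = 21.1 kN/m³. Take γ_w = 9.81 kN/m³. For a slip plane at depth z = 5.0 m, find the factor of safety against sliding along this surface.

FS = 0.83

With seepage parallel to the slope and the water table at the surface, the effective normal stress on the slip plane uses the buoyant unit weight γ' = γ_sat − γ_w while the driving shear stress uses γ_sat:
FS = [c' + γ' z cos²β tanφ'] / [γ_sat z sinβ cosβ]
γ' = 21.1 − 9.81 = 11.29 kN/m³
Numerator = 4.2 + 11.29·5.0·cos²26.7°·tan34.6° = 4.2 + 11.29·5.0·0.7981·0.6899 = 35.280 kPa
Denominator = 21.1·5.0·sin26.7°·cos26.7° = 21.1·5.0·0.4493·0.8934 = 42.349 kPa
FS = 35.280 / 42.349 = 0.833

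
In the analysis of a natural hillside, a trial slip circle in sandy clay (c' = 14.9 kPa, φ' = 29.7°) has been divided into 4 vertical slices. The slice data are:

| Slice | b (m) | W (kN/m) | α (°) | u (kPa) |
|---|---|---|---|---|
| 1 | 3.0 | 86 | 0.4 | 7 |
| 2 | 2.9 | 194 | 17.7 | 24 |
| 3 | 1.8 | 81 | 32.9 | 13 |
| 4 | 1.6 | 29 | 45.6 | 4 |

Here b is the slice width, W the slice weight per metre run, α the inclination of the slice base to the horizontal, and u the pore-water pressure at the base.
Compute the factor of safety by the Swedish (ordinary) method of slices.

Ordinary method of slices: FS = Σ[c'·Δl_i + (W_i cosα_i − u_i·Δl_i)·tanφ'] / Σ W_i sinα_i, with Δl_i = b_i / cosα_i.
Slice 1: Δl = 3.0/cos0.4° = 3.000 m; N'_1 = 86·cos0.4° − 7·3.000 = 65.0; c'Δl = 44.70; W sinα = 0.6
Slice 2: Δl = 2.9/cos17.7° = 3.044 m; N'_2 = 194·cos17.7° − 24·3.044 = 111.8; c'Δl = 45.36; W sinα = 59.0
Slice 3: Δl = 1.8/cos32.9° = 2.144 m; N'_3 = 81·cos32.9° − 13·2.144 = 40.1; c'Δl = 31.94; W sinα = 44.0
Slice 4: Δl = 1.6/cos45.6° = 2.287 m; N'_4 = 29·cos45.6° − 4·2.287 = 11.1; c'Δl = 34.07; W sinα = 20.7
Σc'Δl = 156.1 kN/m; ΣN' = 228.0 kN/m; ΣW sinα = 124.3 kN/m
Resisting = 156.1 + 228.0·tan29.7° = 156.1 + 130.1 = 286.1 kN/m
FS = 286.1 / 124.3 = 2.302

FS = 2.30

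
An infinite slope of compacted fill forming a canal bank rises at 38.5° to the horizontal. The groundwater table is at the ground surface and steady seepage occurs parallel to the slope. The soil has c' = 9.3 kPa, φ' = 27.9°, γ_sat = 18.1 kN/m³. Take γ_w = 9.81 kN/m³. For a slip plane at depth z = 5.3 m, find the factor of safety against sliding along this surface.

With seepage parallel to the slope and the water table at the surface, the effective normal stress on the slip plane uses the buoyant unit weight γ' = γ_sat − γ_w while the driving shear stress uses γ_sat:
FS = [c' + γ' z cos²β tanφ'] / [γ_sat z sinβ cosβ]
γ' = 18.1 − 9.81 = 8.29 kN/m³
Numerator = 9.3 + 8.29·5.3·cos²38.5°·tan27.9° = 9.3 + 8.29·5.3·0.6125·0.5295 = 23.548 kPa
Denominator = 18.1·5.3·sin38.5°·cos38.5° = 18.1·5.3·0.6225·0.7826 = 46.736 kPa
FS = 23.548 / 46.736 = 0.504

FS = 0.50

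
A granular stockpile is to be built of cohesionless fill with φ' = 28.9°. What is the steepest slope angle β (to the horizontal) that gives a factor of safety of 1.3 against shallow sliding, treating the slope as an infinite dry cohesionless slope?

β = 23.0°

For an infinite dry cohesionless slope FS = tanφ'/tanβ, so tanβ = tanφ' / FS.
tanβ = tan28.9° / 1.3 = 0.5520 / 1.3 = 0.4246
β = arctan(0.4246) = 23.01°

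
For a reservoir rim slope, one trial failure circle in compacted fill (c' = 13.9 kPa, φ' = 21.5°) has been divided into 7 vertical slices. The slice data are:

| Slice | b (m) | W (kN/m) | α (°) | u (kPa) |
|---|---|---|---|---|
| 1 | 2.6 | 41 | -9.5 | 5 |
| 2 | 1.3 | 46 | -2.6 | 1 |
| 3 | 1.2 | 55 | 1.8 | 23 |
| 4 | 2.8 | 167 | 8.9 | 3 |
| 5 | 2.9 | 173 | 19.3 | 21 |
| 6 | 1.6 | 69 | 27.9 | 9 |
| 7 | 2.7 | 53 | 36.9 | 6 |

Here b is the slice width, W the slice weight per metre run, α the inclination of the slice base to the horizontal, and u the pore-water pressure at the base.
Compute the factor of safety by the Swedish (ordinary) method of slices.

FS = 2.80

Ordinary method of slices: FS = Σ[c'·Δl_i + (W_i cosα_i − u_i·Δl_i)·tanφ'] / Σ W_i sinα_i, with Δl_i = b_i / cosα_i.
Slice 1: Δl = 2.6/cos(-9.5°) = 2.636 m; N'_1 = 41·cos(-9.5°) − 5·2.636 = 27.3; c'Δl = 36.64; W sinα = -6.8
Slice 2: Δl = 1.3/cos(-2.6°) = 1.301 m; N'_2 = 46·cos(-2.6°) − 1·1.301 = 44.7; c'Δl = 18.09; W sinα = -2.1
Slice 3: Δl = 1.2/cos1.8° = 1.201 m; N'_3 = 55·cos1.8° − 23·1.201 = 27.4; c'Δl = 16.69; W sinα = 1.7
Slice 4: Δl = 2.8/cos8.9° = 2.834 m; N'_4 = 167·cos8.9° − 3·2.834 = 156.5; c'Δl = 39.39; W sinα = 25.8
Slice 5: Δl = 2.9/cos19.3° = 3.073 m; N'_5 = 173·cos19.3° − 21·3.073 = 98.8; c'Δl = 42.71; W sinα = 57.2
Slice 6: Δl = 1.6/cos27.9° = 1.810 m; N'_6 = 69·cos27.9° − 9·1.810 = 44.7; c'Δl = 25.17; W sinα = 32.3
Slice 7: Δl = 2.7/cos36.9° = 3.376 m; N'_7 = 53·cos36.9° − 6·3.376 = 22.1; c'Δl = 46.93; W sinα = 31.8
Σc'Δl = 225.6 kN/m; ΣN' = 421.3 kN/m; ΣW sinα = 140.0 kN/m
Resisting = 225.6 + 421.3·tan21.5° = 225.6 + 166.0 = 391.6 kN/m
FS = 391.6 / 140.0 = 2.797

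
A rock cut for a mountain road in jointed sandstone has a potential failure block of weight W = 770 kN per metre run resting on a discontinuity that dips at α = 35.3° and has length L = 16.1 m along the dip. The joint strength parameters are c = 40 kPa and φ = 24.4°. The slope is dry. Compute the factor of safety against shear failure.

FS = 2.09

Resolving the block weight along and normal to the plane and applying the Mohr–Coulomb strength on the joint:
N' = W cosα = 770·cos35.3° = 628.4 kN/m
Driving force T = W sinα = 770·sin35.3° = 445.0 kN/m
Resisting force R = c·L + N'·tanφ = 40·16.1 + 628.4·tan24.4° = 644.0 + 285.1 = 929.1 kN/m
FS = R / T = 929.1 / 445.0 = 2.088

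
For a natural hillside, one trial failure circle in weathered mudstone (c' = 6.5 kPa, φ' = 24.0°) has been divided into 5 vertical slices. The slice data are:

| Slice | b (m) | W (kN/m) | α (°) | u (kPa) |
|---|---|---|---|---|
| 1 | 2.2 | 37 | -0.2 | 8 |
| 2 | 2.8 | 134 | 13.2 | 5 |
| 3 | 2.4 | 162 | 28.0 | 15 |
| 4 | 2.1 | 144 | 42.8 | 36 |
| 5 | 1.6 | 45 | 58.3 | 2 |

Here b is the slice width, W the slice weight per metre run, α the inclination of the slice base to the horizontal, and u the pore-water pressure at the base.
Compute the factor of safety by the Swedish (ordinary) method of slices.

FS = 0.84

Ordinary method of slices: FS = Σ[c'·Δl_i + (W_i cosα_i − u_i·Δl_i)·tanφ'] / Σ W_i sinα_i, with Δl_i = b_i / cosα_i.
Slice 1: Δl = 2.2/cos(-0.2°) = 2.200 m; N'_1 = 37·cos(-0.2°) − 8·2.200 = 19.4; c'Δl = 14.30; W sinα = -0.1
Slice 2: Δl = 2.8/cos13.2° = 2.876 m; N'_2 = 134·cos13.2° − 5·2.876 = 116.1; c'Δl = 18.69; W sinα = 30.6
Slice 3: Δl = 2.4/cos28.0° = 2.718 m; N'_3 = 162·cos28.0° − 15·2.718 = 102.3; c'Δl = 17.67; W sinα = 76.1
Slice 4: Δl = 2.1/cos42.8° = 2.862 m; N'_4 = 144·cos42.8° − 36·2.862 = 2.6; c'Δl = 18.60; W sinα = 97.8
Slice 5: Δl = 1.6/cos58.3° = 3.045 m; N'_5 = 45·cos58.3° − 2·3.045 = 17.6; c'Δl = 19.79; W sinα = 38.3
Σc'Δl = 89.1 kN/m; ΣN' = 257.9 kN/m; ΣW sinα = 242.7 kN/m
Resisting = 89.1 + 257.9·tan24.0° = 89.1 + 114.8 = 203.9 kN/m
FS = 203.9 / 242.7 = 0.840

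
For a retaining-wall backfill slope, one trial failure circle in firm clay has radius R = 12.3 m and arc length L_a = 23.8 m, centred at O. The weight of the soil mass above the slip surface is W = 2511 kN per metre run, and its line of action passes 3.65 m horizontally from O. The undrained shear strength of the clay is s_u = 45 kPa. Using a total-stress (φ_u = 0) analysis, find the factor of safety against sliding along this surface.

Taking moments about the centre O, the resisting moment is provided by the undrained shear strength acting along the arc:
M_R = s_u·L_a·R = 45·23.80·12.3 = 13173.3 kN·m/m
M_D = W·d = 2511·3.65 = 9165.1 kN·m/m
FS = M_R / M_D = 13173.3 / 9165.1 = 1.437

FS = 1.44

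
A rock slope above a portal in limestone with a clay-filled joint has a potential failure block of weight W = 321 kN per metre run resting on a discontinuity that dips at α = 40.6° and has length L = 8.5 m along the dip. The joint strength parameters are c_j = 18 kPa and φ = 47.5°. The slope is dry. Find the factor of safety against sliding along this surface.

Resolving the block weight along and normal to the plane and applying the Mohr–Coulomb strength on the joint:
N' = W cosα = 321·cos40.6° = 243.7 kN/m
Driving force T = W sinα = 321·sin40.6° = 208.9 kN/m
Resisting force R = c_j·L + N'·tanφ = 18·8.5 + 243.7·tan47.5° = 153.0 + 266.0 = 419.0 kN/m
FS = R / T = 419.0 / 208.9 = 2.006

FS = 2.01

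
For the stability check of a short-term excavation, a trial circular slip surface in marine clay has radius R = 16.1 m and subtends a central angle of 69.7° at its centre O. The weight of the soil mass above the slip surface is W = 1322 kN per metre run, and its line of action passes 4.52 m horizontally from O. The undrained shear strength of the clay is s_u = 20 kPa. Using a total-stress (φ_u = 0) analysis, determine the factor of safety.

FS = 1.06

Taking moments about the centre O, the resisting moment is provided by the undrained shear strength acting along the arc:
Arc length L_a = R·θ = 16.1·(69.7°·π/180) = 16.1·1.2165 = 19.59 m
M_R = s_u·L_a·R = 20·19.59·16.1 = 6306.6 kN·m/m
M_D = W·d = 1322·4.52 = 5975.4 kN·m/m
FS = M_R / M_D = 6306.6 / 5975.4 = 1.055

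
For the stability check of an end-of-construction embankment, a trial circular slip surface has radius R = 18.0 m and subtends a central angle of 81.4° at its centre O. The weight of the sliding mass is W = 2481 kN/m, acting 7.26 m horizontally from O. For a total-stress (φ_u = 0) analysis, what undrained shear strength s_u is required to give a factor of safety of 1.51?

FS = s_u·L_a·R / (W·d), so s_u = FS·W·d / (L_a·R).
Arc length L_a = R·θ = 18.0·(81.4°·π/180) = 18.0·1.4207 = 25.57 m
s_u = 1.51·2481·7.26 / (25.57·18.0) = 27198.2 / 460.31 = 59.09 kPa

s_u = 59.1 kPa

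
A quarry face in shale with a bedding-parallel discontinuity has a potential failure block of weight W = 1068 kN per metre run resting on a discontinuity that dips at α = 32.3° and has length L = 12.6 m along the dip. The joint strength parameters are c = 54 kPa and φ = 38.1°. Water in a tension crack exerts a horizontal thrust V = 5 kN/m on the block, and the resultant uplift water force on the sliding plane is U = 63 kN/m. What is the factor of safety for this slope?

FS = 2.33

Resolving the block weight along and normal to the plane and applying the Mohr–Coulomb strength on the joint:
N' = W cosα − U − V sinα = 1068·cos32.3° − 63 − 5·sin32.3° = 837.1 kN/m
Driving force T = W sinα + V cosα = 1068·sin32.3° + 5·cos32.3° = 574.9 kN/m
Resisting force R = c·L + N'·tanφ = 54·12.6 + 837.1·tan38.1° = 680.4 + 656.3 = 1336.7 kN/m
FS = R / T = 1336.7 / 574.9 = 2.325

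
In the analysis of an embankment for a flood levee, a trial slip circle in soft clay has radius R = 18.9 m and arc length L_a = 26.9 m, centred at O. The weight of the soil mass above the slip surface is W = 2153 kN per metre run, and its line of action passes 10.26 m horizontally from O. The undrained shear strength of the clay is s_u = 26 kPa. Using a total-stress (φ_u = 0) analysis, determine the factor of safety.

FS = 0.60

Taking moments about the centre O, the resisting moment is provided by the undrained shear strength acting along the arc:
M_R = s_u·L_a·R = 26·26.90·18.9 = 13218.7 kN·m/m
M_D = W·d = 2153·10.26 = 22089.8 kN·m/m
FS = M_R / M_D = 13218.7 / 22089.8 = 0.598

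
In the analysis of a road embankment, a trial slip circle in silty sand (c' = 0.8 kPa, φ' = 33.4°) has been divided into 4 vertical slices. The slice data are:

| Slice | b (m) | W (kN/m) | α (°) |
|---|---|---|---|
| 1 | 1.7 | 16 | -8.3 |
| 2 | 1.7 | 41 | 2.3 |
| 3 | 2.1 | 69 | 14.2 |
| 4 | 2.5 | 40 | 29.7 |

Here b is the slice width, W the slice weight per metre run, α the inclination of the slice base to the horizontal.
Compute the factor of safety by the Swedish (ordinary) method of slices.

Ordinary method of slices: FS = Σ[c'·Δl_i + (W_i cosα_i)·tanφ'] / Σ W_i sinα_i, with Δl_i = b_i / cosα_i.
Slice 1: Δl = 1.7/cos(-8.3°) = 1.718 m; N'_1 = 16·cos(-8.3°) = 15.8; c'Δl = 1.37; W sinα = -2.3
Slice 2: Δl = 1.7/cos2.3° = 1.701 m; N'_2 = 41·cos2.3° = 41.0; c'Δl = 1.36; W sinα = 1.6
Slice 3: Δl = 2.1/cos14.2° = 2.166 m; N'_3 = 69·cos14.2° = 66.9; c'Δl = 1.73; W sinα = 16.9
Slice 4: Δl = 2.5/cos29.7° = 2.878 m; N'_4 = 40·cos29.7° = 34.7; c'Δl = 2.30; W sinα = 19.8
Σc'Δl = 6.8 kN/m; ΣN' = 158.4 kN/m; ΣW sinα = 36.1 kN/m
Resisting = 6.8 + 158.4·tan33.4° = 6.8 + 104.5 = 111.2 kN/m
FS = 111.2 / 36.1 = 3.083

FS = 3.08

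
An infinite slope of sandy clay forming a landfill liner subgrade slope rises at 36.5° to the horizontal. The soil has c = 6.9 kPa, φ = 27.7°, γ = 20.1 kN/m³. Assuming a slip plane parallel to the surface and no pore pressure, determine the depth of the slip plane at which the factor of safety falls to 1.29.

z = 1.24 m

Setting FS = 1.29 in FS = [c + γz cos²β tanφ] / [γz sinβ cosβ] and solving for z:
z = c / [γ cosβ (FS·sinβ − cosβ·tanφ)]
  = 6.9 / [20.1·cos36.5°·(1.29·sin36.5° − cos36.5°·tan27.7°)]
  = 6.9 / [20.1·0.8039·(1.29·0.5948 − 0.8039·0.5250)]
  = 6.9 / 5.5790 = 1.237 m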